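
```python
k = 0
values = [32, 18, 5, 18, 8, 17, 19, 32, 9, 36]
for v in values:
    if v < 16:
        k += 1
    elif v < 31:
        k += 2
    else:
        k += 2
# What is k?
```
Trace:
  k=0
  k=2, v=32
  k=4, v=18
  k=5, v=5
  k=7, v=18
  k=8, v=8
  k=10, v=17
  k=12, v=19
  k=14, v=32
  k=15, v=9
  k=17, v=36

Final answer: 17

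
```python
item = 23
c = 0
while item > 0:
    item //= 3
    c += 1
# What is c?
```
Trace:
  item=23
  item=23, c=0
  item=7, c=1
  item=2, c=2
  item=0, c=3

Final answer: 3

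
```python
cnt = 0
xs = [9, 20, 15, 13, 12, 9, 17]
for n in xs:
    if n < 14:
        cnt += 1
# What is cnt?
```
Trace:
  cnt=0
  cnt=1, n=9
  cnt=1, n=20
  cnt=1, n=15
  cnt=2, n=13
  cnt=3, n=12
  cnt=4, n=9
  cnt=4, n=17

Final answer: 4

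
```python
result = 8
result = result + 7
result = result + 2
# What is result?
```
Trace:
  result=8
  result=15
  result=17

Final answer: 17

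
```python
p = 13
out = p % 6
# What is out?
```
Trace:
  p=13
  p=13, out=1

Final answer: 1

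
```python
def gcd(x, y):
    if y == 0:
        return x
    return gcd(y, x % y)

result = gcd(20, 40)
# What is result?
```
Call trace:
gcd(x=20, y=40)
  gcd(x=40, y=20)
    gcd(x=20, y=0)
    -> return 20
  -> return 20
-> return 20

Final answer: 20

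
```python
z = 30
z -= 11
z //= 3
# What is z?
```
Trace:
  z=30
  z=19
  z=6

Final answer: 6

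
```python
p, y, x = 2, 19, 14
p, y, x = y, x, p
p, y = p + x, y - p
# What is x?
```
Trace:
  p=2, y=19, x=14
  p=19, y=14, x=2
  p=21, y=-5, x=2

Final answer: 2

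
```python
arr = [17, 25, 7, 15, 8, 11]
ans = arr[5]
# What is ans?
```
Trace:
  arr=[17, 25, 7, 15, 8, 11]
  arr=[17, 25, 7, 15, 8, 11], ans=11

Final answer: 11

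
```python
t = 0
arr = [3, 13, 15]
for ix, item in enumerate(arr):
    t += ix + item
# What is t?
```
Trace:
  t=0
  t=3, ix=0, item=3
  t=17, ix=1, item=13
  t=34, ix=2, item=15

Final answer: 34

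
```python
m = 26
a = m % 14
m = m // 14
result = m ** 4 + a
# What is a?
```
Trace:
  m=26
  m=26, a=12
  m=1, a=12
  m=1, a=12, result=13

Final answer: 12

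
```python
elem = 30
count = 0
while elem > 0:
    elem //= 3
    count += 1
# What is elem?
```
Trace:
  elem=30
  elem=30, count=0
  elem=10, count=1
  elem=3, count=2
  elem=1, count=3
  elem=0, count=4

Final answer: 0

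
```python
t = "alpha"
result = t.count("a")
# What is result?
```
Trace:
  t='alpha'
  t='alpha', result=2

Final answer: 2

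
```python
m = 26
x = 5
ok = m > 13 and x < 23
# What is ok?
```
Trace:
  m=26
  m=26, x=5
  m=26, x=5, ok=True

Final answer: True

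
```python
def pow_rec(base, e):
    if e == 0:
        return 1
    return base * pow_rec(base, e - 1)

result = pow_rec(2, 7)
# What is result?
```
Call trace:
pow_rec(base=2, e=7)
  pow_rec(base=2, e=6)
    pow_rec(base=2, e=5)
      pow_rec(base=2, e=4)
        pow_rec(base=2, e=3)
          pow_rec(base=2, e=2)
            pow_rec(base=2, e=1)
              pow_rec(base=2, e=0)
              -> return 1
            -> return 2
          -> return 4
        -> return 8
      -> return 16
    -> return 32
  -> return 64
-> return 128

Final answer: 128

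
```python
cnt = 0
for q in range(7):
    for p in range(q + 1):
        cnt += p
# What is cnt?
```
Trace:
  cnt=0
  cnt=0, q=0, p=0
  cnt=0, q=1, p=0
  cnt=1, q=1, p=1
  cnt=1, q=2, p=0
  cnt=2, q=2, p=1
  cnt=4, q=2, p=2
  cnt=4, q=3, p=0
  cnt=5, q=3, p=1
  cnt=7, q=3, p=2
  cnt=10, q=3, p=3
  cnt=10, q=4, p=0
  cnt=11, q=4, p=1
  cnt=13, q=4, p=2
  cnt=16, q=4, p=3
  cnt=20, q=4, p=4
  cnt=20, q=5, p=0
  cnt=21, q=5, p=1
  cnt=23, q=5, p=2
  cnt=26, q=5, p=3
  cnt=30, q=5, p=4
  cnt=35, q=5, p=5
  cnt=35, q=6, p=0
  cnt=36, q=6, p=1
  cnt=38, q=6, p=2
  cnt=41, q=6, p=3
  cnt=45, q=6, p=4
  cnt=50, q=6, p=5
  cnt=56, q=6, p=6

Final answer: 56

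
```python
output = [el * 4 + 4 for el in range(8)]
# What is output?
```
Trace:
  el=0
  el=1
  el=2
  el=3
  el=4
  el=5
  el=6
  el=7
  output=[4, 8, 12, 16, 20, 24, 28, 32]

Final answer: [4, 8, 12, 16, 20, 24, 28, 32]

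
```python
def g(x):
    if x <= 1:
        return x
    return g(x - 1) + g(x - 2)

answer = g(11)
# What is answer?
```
Call trace (a repeated sub-call is expanded the first time; later identical calls just restate its return value):
g(x=11)
  g(x=10)
    g(x=9)
      g(x=8)
        g(x=7)
          g(x=6)
            g(x=5)
              g(x=4)
                g(x=3)
                  g(x=2)
                    g(x=1)
                    -> return 1
                    g(x=0)
                    -> return 0
                  -> return 1
                  g(x=1)
                  -> return 1
                -> return 2
                g(x=2) -> return 1  (same call as traced above)
              -> return 3
              g(x=3) -> return 2  (same call as traced above)
            -> return 5
            g(x=4) -> return 3  (same call as traced above)
          -> return 8
          g(x=5) -> return 5  (same call as traced above)
        -> return 13
        g(x=6) -> return 8  (same call as traced above)
      -> return 21
      g(x=7) -> return 13  (same call as traced above)
    -> return 34
    g(x=8) -> return 21  (same call as traced above)
  -> return 55
  g(x=9) -> return 34  (same call as traced above)
-> return 89

Final answer: 89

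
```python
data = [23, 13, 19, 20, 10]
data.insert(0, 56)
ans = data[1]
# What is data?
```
Trace:
  data=[23, 13, 19, 20, 10]
  data=[56, 23, 13, 19, 20, 10]
  data=[56, 23, 13, 19, 20, 10], ans=23

Final answer: [56, 23, 13, 19, 20, 10]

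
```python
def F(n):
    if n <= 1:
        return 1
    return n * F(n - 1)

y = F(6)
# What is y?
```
Call trace:
F(n=6)
  F(n=5)
    F(n=4)
      F(n=3)
        F(n=2)
          F(n=1)
          -> return 1
        -> return 2
      -> return 6
    -> return 24
  -> return 120
-> return 720

Final answer: 720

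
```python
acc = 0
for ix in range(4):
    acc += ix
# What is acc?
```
Trace:
  acc=0
  acc=0, ix=0
  acc=1, ix=1
  acc=3, ix=2
  acc=6, ix=3

Final answer: 6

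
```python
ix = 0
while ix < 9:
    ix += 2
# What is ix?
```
Trace:
  ix=0
  ix=2
  ix=4
  ix=6
  ix=8
  ix=10

Final answer: 10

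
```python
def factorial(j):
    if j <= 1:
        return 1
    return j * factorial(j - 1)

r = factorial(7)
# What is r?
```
Call trace:
factorial(j=7)
  factorial(j=6)
    factorial(j=5)
      factorial(j=4)
        factorial(j=3)
          factorial(j=2)
            factorial(j=1)
            -> return 1
          -> return 2
        -> return 6
      -> return 24
    -> return 120
  -> return 720
-> return 5040

Final answer: 5040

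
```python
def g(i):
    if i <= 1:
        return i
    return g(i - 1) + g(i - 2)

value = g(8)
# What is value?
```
Call trace (a repeated sub-call is expanded the first time; later identical calls just restate its return value):
g(i=8)
  g(i=7)
    g(i=6)
      g(i=5)
        g(i=4)
          g(i=3)
            g(i=2)
              g(i=1)
              -> return 1
              g(i=0)
              -> return 0
            -> return 1
            g(i=1)
            -> return 1
          -> return 2
          g(i=2) -> return 1  (same call as traced above)
        -> return 3
        g(i=3) -> return 2  (same call as traced above)
      -> return 5
      g(i=4) -> return 3  (same call as traced above)
    -> return 8
    g(i=5) -> return 5  (same call as traced above)
  -> return 13
  g(i=6) -> return 8  (same call as traced above)
-> return 21

Final answer: 21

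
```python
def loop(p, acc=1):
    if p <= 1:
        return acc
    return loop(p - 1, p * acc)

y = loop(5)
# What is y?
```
Call trace:
loop(p=5, acc=1)
  loop(p=4, acc=5)
    loop(p=3, acc=20)
      loop(p=2, acc=60)
        loop(p=1, acc=120)
        -> return 120
      -> return 120
    -> return 120
  -> return 120
-> return 120

Final answer: 120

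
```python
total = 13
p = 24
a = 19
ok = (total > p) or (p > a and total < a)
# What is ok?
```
Trace:
  total=13
  total=13, p=24
  total=13, p=24, a=19
  total=13, p=24, a=19, ok=True

Final answer: True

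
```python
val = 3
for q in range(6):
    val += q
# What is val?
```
Trace:
  val=3
  val=3, q=0
  val=4, q=1
  val=6, q=2
  val=9, q=3
  val=13, q=4
  val=18, q=5

Final answer: 18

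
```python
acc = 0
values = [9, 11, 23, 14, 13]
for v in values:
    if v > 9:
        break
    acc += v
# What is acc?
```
Trace:
  acc=0
  acc=9, v=9
  acc=9, v=11

Final answer: 9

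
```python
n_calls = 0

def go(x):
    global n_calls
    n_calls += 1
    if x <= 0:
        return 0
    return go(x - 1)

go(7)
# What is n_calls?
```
Call trace:
go(x=7)
  go(x=6)
    go(x=5)
      go(x=4)
        go(x=3)
          go(x=2)
            go(x=1)
              go(x=0)
              -> return 0
            -> return 0
          -> return 0
        -> return 0
      -> return 0
    -> return 0
  -> return 0
-> return 0

n_calls is incremented once per call. go is entered once for each x = 7, 6, 5, 4, 3, 2, 1, 0 (the x <= 0 call returns without recursing), i.e. 7 + 1 calls.
n_calls = 8

Final answer: 8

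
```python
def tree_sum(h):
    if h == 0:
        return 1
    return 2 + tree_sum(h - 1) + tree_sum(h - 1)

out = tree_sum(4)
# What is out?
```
Call trace (a repeated sub-call is expanded the first time; later identical calls just restate its return value):
tree_sum(h=4)
  tree_sum(h=3)
    tree_sum(h=2)
      tree_sum(h=1)
        tree_sum(h=0)
        -> return 1
        tree_sum(h=0)
        -> return 1
      -> return 4
      tree_sum(h=1) -> return 4  (same call as traced above)
    -> return 10
    tree_sum(h=2) -> return 10  (same call as traced above)
  -> return 22
  tree_sum(h=3) -> return 22  (same call as traced above)
-> return 46

Final answer: 46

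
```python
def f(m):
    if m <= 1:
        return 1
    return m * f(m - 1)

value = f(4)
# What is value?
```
Call trace:
f(m=4)
  f(m=3)
    f(m=2)
      f(m=1)
      -> return 1
    -> return 2
  -> return 6
-> return 24

Final answer: 24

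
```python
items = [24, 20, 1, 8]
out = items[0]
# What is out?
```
Trace:
  items=[24, 20, 1, 8]
  items=[24, 20, 1, 8], out=24

Final answer: 24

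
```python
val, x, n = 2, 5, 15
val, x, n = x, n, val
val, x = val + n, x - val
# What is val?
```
Trace:
  val=2, x=5, n=15
  val=5, x=15, n=2
  val=7, x=10, n=2

Final answer: 7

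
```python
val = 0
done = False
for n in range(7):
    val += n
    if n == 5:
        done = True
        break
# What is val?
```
Trace:
  val=0
  val=0, done=False
  val=0, done=False, n=0
  val=1, done=False, n=1
  val=3, done=False, n=2
  val=6, done=False, n=3
  val=10, done=False, n=4
  val=15, done=True, n=5

Final answer: 15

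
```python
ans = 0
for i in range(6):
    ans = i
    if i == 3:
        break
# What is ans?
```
Trace:
  ans=0
  ans=0, i=0
  ans=1, i=1
  ans=2, i=2
  ans=3, i=3

Final answer: 3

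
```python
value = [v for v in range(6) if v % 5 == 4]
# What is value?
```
Trace:
  v=0
  v=1
  v=2
  v=3
  v=4
  v=5
  value=[4]

Final answer: [4]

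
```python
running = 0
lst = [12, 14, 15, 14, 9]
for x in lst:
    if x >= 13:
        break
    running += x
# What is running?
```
Trace:
  running=0
  running=12, x=12
  running=12, x=14

Final answer: 12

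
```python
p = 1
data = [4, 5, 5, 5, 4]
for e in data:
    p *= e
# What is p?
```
Trace:
  p=1
  p=4, e=4
  p=20, e=5
  p=100, e=5
  p=500, e=5
  p=2000, e=4

Final answer: 2000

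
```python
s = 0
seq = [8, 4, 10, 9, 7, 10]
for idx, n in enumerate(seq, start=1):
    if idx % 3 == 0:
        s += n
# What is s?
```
Trace:
  s=0
  s=0, idx=1, n=8
  s=0, idx=2, n=4
  s=10, idx=3, n=10
  s=10, idx=4, n=9
  s=10, idx=5, n=7
  s=20, idx=6, n=10

Final answer: 20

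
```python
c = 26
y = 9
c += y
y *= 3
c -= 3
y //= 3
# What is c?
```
Trace:
  c=26
  c=26, y=9
  c=35, y=9
  c=35, y=27
  c=32, y=27
  c=32, y=9

Final answer: 32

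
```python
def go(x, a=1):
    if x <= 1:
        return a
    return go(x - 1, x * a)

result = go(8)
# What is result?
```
Call trace:
go(x=8, a=1)
  go(x=7, a=8)
    go(x=6, a=56)
      go(x=5, a=336)
        go(x=4, a=1680)
          go(x=3, a=6720)
            go(x=2, a=20160)
              go(x=1, a=40320)
              -> return 40320
            -> return 40320
          -> return 40320
        -> return 40320
      -> return 40320
    -> return 40320
  -> return 40320
-> return 40320

Final answer: 40320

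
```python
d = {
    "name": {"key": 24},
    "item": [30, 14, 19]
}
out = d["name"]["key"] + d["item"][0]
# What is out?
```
Trace:
  d={'name': {'key': 24}, 'item': [30, 14, 19]}
  d={'name': {'key': 24}, 'item': [30, 14, 19]}, out=54

Final answer: 54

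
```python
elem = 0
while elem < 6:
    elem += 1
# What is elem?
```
Trace:
  elem=0
  elem=1
  elem=2
  elem=3
  elem=4
  elem=5
  elem=6

Final answer: 6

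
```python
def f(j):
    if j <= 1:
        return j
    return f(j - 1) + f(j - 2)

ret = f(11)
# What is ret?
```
Call trace (a repeated sub-call is expanded the first time; later identical calls just restate its return value):
f(j=11)
  f(j=10)
    f(j=9)
      f(j=8)
        f(j=7)
          f(j=6)
            f(j=5)
              f(j=4)
                f(j=3)
                  f(j=2)
                    f(j=1)
                    -> return 1
                    f(j=0)
                    -> return 0
                  -> return 1
                  f(j=1)
                  -> return 1
                -> return 2
                f(j=2) -> return 1  (same call as traced above)
              -> return 3
              f(j=3) -> return 2  (same call as traced above)
            -> return 5
            f(j=4) -> return 3  (same call as traced above)
          -> return 8
          f(j=5) -> return 5  (same call as traced above)
        -> return 13
        f(j=6) -> return 8  (same call as traced above)
      -> return 21
      f(j=7) -> return 13  (same call as traced above)
    -> return 34
    f(j=8) -> return 21  (same call as traced above)
  -> return 55
  f(j=9) -> return 34  (same call as traced above)
-> return 89

Final answer: 89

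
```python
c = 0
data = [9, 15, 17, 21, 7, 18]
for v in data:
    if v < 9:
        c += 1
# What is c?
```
Trace:
  c=0
  c=0, v=9
  c=0, v=15
  c=0, v=17
  c=0, v=21
  c=1, v=7
  c=1, v=18

Final answer: 1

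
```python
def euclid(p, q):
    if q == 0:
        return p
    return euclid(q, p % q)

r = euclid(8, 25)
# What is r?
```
Call trace:
euclid(p=8, q=25)
  euclid(p=25, q=8)
    euclid(p=8, q=1)
      euclid(p=1, q=0)
      -> return 1
    -> return 1
  -> return 1
-> return 1

Final answer: 1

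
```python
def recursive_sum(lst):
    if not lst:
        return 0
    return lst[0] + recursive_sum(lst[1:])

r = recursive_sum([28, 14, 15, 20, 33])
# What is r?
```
Call trace:
recursive_sum(lst=[28, 14, 15, 20, 33])
  recursive_sum(lst=[14, 15, 20, 33])
    recursive_sum(lst=[15, 20, 33])
      recursive_sum(lst=[20, 33])
        recursive_sum(lst=[33])
          recursive_sum(lst=[])
          -> return 0
        -> return 33
      -> return 53
    -> return 68
  -> return 82
-> return 110

Final answer: 110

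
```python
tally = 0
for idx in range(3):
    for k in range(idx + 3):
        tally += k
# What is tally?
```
Trace:
  tally=0
  tally=0, idx=0, k=0
  tally=1, idx=0, k=1
  tally=3, idx=0, k=2
  tally=3, idx=1, k=0
  tally=4, idx=1, k=1
  tally=6, idx=1, k=2
  tally=9, idx=1, k=3
  tally=9, idx=2, k=0
  tally=10, idx=2, k=1
  tally=12, idx=2, k=2
  tally=15, idx=2, k=3
  tally=19, idx=2, k=4

Final answer: 19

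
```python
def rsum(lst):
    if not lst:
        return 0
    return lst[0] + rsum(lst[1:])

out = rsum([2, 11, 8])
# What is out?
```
Call trace:
rsum(lst=[2, 11, 8])
  rsum(lst=[11, 8])
    rsum(lst=[8])
      rsum(lst=[])
      -> return 0
    -> return 8
  -> return 19
-> return 21

Final answer: 21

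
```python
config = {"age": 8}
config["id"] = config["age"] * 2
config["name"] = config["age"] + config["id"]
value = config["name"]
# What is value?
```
Trace:
  config={'age': 8}
  config={'age': 8, 'id': 16}
  config={'age': 8, 'id': 16, 'name': 24}
  config={'age': 8, 'id': 16, 'name': 24}, value=24

Final answer: 24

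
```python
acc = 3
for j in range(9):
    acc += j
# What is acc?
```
Trace:
  acc=3
  acc=3, j=0
  acc=4, j=1
  acc=6, j=2
  acc=9, j=3
  acc=13, j=4
  acc=18, j=5
  acc=24, j=6
  acc=31, j=7
  acc=39, j=8

Final answer: 39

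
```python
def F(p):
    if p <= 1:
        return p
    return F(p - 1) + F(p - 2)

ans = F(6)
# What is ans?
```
Call trace (a repeated sub-call is expanded the first time; later identical calls just restate its return value):
F(p=6)
  F(p=5)
    F(p=4)
      F(p=3)
        F(p=2)
          F(p=1)
          -> return 1
          F(p=0)
          -> return 0
        -> return 1
        F(p=1)
        -> return 1
      -> return 2
      F(p=2) -> return 1  (same call as traced above)
    -> return 3
    F(p=3) -> return 2  (same call as traced above)
  -> return 5
  F(p=4) -> return 3  (same call as traced above)
-> return 8

Final answer: 8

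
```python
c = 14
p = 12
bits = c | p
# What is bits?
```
Trace:
  c=14
  c=14, p=12
  c=14, p=12, bits=14

Final answer: 14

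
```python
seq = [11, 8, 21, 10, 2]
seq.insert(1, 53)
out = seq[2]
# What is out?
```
Trace:
  seq=[11, 8, 21, 10, 2]
  seq=[11, 53, 8, 21, 10, 2]
  seq=[11, 53, 8, 21, 10, 2], out=8

Final answer: 8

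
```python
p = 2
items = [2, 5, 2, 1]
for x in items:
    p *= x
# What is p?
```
Trace:
  p=2
  p=4, x=2
  p=20, x=5
  p=40, x=2
  p=40, x=1

Final answer: 40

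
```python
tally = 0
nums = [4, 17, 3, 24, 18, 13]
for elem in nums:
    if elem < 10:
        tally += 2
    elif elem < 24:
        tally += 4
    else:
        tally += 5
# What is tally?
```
Trace:
  tally=0
  tally=2, elem=4
  tally=6, elem=17
  tally=8, elem=3
  tally=13, elem=24
  tally=17, elem=18
  tally=21, elem=13

Final answer: 21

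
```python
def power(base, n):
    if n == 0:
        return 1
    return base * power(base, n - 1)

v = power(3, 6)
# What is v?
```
Call trace:
power(base=3, n=6)
  power(base=3, n=5)
    power(base=3, n=4)
      power(base=3, n=3)
        power(base=3, n=2)
          power(base=3, n=1)
            power(base=3, n=0)
            -> return 1
          -> return 3
        -> return 9
      -> return 27
    -> return 81
  -> return 243
-> return 729

Final answer: 729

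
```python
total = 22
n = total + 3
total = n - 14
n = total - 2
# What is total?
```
Trace:
  total=22
  total=22, n=25
  total=11, n=25
  total=11, n=9

Final answer: 11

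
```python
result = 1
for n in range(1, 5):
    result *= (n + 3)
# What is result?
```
Trace:
  result=1
  result=4, n=1
  result=20, n=2
  result=120, n=3
  result=840, n=4

Final answer: 840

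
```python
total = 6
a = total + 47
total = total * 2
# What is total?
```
Trace:
  total=6
  total=6, a=53
  total=12, a=53

Final answer: 12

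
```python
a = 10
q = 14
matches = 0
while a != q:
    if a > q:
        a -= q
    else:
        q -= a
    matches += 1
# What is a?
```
Trace:
  a=10
  a=10, q=14
  a=10, q=14, matches=0
  a=10, q=4, matches=1
  a=6, q=4, matches=2
  a=2, q=4, matches=3
  a=2, q=2, matches=4

Final answer: 2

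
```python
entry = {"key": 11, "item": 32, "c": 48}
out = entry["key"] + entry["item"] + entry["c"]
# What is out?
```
Trace:
  entry={'key': 11, 'item': 32, 'c': 48}
  entry={'key': 11, 'item': 32, 'c': 48}, out=91

Final answer: 91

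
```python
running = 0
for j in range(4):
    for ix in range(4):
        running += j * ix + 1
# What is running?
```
Trace:
  running=0
  running=1, j=0, ix=0
  running=2, j=0, ix=1
  running=3, j=0, ix=2
  running=4, j=0, ix=3
  running=5, j=1, ix=0
  running=7, j=1, ix=1
  running=10, j=1, ix=2
  running=14, j=1, ix=3
  running=15, j=2, ix=0
  running=18, j=2, ix=1
  running=23, j=2, ix=2
  running=30, j=2, ix=3
  running=31, j=3, ix=0
  running=35, j=3, ix=1
  running=42, j=3, ix=2
  running=52, j=3, ix=3

Final answer: 52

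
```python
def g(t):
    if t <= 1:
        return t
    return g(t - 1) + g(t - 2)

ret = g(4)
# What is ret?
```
Call trace (a repeated sub-call is expanded the first time; later identical calls just restate its return value):
g(t=4)
  g(t=3)
    g(t=2)
      g(t=1)
      -> return 1
      g(t=0)
      -> return 0
    -> return 1
    g(t=1)
    -> return 1
  -> return 2
  g(t=2) -> return 1  (same call as traced above)
-> return 3

Final answer: 3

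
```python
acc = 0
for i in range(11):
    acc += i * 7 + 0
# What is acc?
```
Trace:
  acc=0
  acc=0, i=0
  acc=7, i=1
  acc=21, i=2
  acc=42, i=3
  acc=70, i=4
  acc=105, i=5
  acc=147, i=6
  acc=196, i=7
  acc=252, i=8
  acc=315, i=9
  acc=385, i=10

Final answer: 385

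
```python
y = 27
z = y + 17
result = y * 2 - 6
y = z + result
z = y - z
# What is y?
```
Trace:
  y=27
  y=27, z=44
  y=27, z=44, result=48
  y=92, z=44, result=48
  y=92, z=48, result=48

Final answer: 92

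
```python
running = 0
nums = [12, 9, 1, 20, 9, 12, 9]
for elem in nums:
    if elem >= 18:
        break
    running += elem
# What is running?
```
Trace:
  running=0
  running=12, elem=12
  running=21, elem=9
  running=22, elem=1
  running=22, elem=20

Final answer: 22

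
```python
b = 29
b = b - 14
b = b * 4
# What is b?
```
Trace:
  b=29
  b=15
  b=60

Final answer: 60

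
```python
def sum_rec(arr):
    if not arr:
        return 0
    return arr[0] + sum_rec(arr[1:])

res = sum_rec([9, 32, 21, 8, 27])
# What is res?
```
Call trace:
sum_rec(arr=[9, 32, 21, 8, 27])
  sum_rec(arr=[32, 21, 8, 27])
    sum_rec(arr=[21, 8, 27])
      sum_rec(arr=[8, 27])
        sum_rec(arr=[27])
          sum_rec(arr=[])
          -> return 0
        -> return 27
      -> return 35
    -> return 56
  -> return 88
-> return 97

Final answer: 97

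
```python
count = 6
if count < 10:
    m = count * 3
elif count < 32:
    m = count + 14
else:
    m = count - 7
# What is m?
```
Trace:
  count=6
  count=6, m=18

Final answer: 18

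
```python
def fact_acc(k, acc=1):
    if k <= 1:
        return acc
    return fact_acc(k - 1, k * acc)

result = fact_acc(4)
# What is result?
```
Call trace:
fact_acc(k=4, acc=1)
  fact_acc(k=3, acc=4)
    fact_acc(k=2, acc=12)
      fact_acc(k=1, acc=24)
      -> return 24
    -> return 24
  -> return 24
-> return 24

Final answer: 24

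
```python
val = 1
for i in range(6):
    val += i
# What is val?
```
Trace:
  val=1
  val=1, i=0
  val=2, i=1
  val=4, i=2
  val=7, i=3
  val=11, i=4
  val=16, i=5

Final answer: 16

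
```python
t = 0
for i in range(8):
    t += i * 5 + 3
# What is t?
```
Trace:
  t=0
  t=3, i=0
  t=11, i=1
  t=24, i=2
  t=42, i=3
  t=65, i=4
  t=93, i=5
  t=126, i=6
  t=164, i=7

Final answer: 164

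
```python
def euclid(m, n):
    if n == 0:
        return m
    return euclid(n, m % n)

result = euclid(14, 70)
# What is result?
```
Call trace:
euclid(m=14, n=70)
  euclid(m=70, n=14)
    euclid(m=14, n=0)
    -> return 14
  -> return 14
-> return 14

Final answer: 14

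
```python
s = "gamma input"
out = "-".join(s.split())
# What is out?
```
Trace:
  s='gamma input'
  s='gamma input', out='gamma-input'

Final answer: 'gamma-input'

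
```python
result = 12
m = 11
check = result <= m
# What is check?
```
Trace:
  result=12
  result=12, m=11
  result=12, m=11, check=False

Final answer: False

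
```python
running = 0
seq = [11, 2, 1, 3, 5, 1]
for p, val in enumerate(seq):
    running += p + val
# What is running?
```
Trace:
  running=0
  running=11, p=0, val=11
  running=14, p=1, val=2
  running=17, p=2, val=1
  running=23, p=3, val=3
  running=32, p=4, val=5
  running=38, p=5, val=1

Final answer: 38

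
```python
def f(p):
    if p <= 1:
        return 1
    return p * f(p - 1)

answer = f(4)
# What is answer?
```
Call trace:
f(p=4)
  f(p=3)
    f(p=2)
      f(p=1)
      -> return 1
    -> return 2
  -> return 6
-> return 24

Final answer: 24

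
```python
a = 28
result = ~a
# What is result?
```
Trace:
  a=28
  a=28, result=-29

Final answer: -29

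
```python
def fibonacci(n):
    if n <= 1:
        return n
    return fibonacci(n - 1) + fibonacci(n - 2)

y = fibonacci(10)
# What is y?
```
Call trace (a repeated sub-call is expanded the first time; later identical calls just restate its return value):
fibonacci(n=10)
  fibonacci(n=9)
    fibonacci(n=8)
      fibonacci(n=7)
        fibonacci(n=6)
          fibonacci(n=5)
            fibonacci(n=4)
              fibonacci(n=3)
                fibonacci(n=2)
                  fibonacci(n=1)
                  -> return 1
                  fibonacci(n=0)
                  -> return 0
                -> return 1
                fibonacci(n=1)
                -> return 1
              -> return 2
              fibonacci(n=2) -> return 1  (same call as traced above)
            -> return 3
            fibonacci(n=3) -> return 2  (same call as traced above)
          -> return 5
          fibonacci(n=4) -> return 3  (same call as traced above)
        -> return 8
        fibonacci(n=5) -> return 5  (same call as traced above)
      -> return 13
      fibonacci(n=6) -> return 8  (same call as traced above)
    -> return 21
    fibonacci(n=7) -> return 13  (same call as traced above)
  -> return 34
  fibonacci(n=8) -> return 21  (same call as traced above)
-> return 55

Final answer: 55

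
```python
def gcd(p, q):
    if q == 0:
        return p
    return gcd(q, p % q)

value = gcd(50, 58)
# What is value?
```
Call trace:
gcd(p=50, q=58)
  gcd(p=58, q=50)
    gcd(p=50, q=8)
      gcd(p=8, q=2)
        gcd(p=2, q=0)
        -> return 2
      -> return 2
    -> return 2
  -> return 2
-> return 2

Final answer: 2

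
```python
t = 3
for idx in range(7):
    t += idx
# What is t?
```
Trace:
  t=3
  t=3, idx=0
  t=4, idx=1
  t=6, idx=2
  t=9, idx=3
  t=13, idx=4
  t=18, idx=5
  t=24, idx=6

Final answer: 24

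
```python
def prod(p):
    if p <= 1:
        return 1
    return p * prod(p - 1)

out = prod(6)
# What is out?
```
Call trace:
prod(p=6)
  prod(p=5)
    prod(p=4)
      prod(p=3)
        prod(p=2)
          prod(p=1)
          -> return 1
        -> return 2
      -> return 6
    -> return 24
  -> return 120
-> return 720

Final answer: 720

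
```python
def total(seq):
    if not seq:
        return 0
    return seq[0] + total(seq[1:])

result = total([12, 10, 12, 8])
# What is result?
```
Call trace:
total(seq=[12, 10, 12, 8])
  total(seq=[10, 12, 8])
    total(seq=[12, 8])
      total(seq=[8])
        total(seq=[])
        -> return 0
      -> return 8
    -> return 20
  -> return 30
-> return 42

Final answer: 42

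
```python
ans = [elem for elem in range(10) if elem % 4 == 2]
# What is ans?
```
Trace:
  elem=0
  elem=1
  elem=2
  elem=3
  elem=4
  elem=5
  elem=6
  elem=7
  elem=8
  elem=9
  ans=[2, 6]

Final answer: [2, 6]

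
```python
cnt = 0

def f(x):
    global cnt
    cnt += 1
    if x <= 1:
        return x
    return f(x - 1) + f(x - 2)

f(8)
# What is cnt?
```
Call trace (a repeated sub-call is expanded the first time; later identical calls just restate its return value):
f(x=8)
  f(x=7)
    f(x=6)
      f(x=5)
        f(x=4)
          f(x=3)
            f(x=2)
              f(x=1)
              -> return 1
              f(x=0)
              -> return 0
            -> return 1
            f(x=1)
            -> return 1
          -> return 2
          f(x=2) -> return 1  (same call as traced above)
        -> return 3
        f(x=3) -> return 2  (same call as traced above)
      -> return 5
      f(x=4) -> return 3  (same call as traced above)
    -> return 8
    f(x=5) -> return 5  (same call as traced above)
  -> return 13
  f(x=6) -> return 8  (same call as traced above)
-> return 21

cnt is incremented once per call, so count the calls in each subtree. Let C(x) = number of calls made by f(x).
C(0) = C(1) = 1 (base case, no recursion); C(x) = 1 + C(x - 1) + C(x - 2) otherwise.
C(2) = 1 + C(1) + C(0) = 1 + 1 + 1 = 3
C(3) = 1 + C(2) + C(1) = 1 + 3 + 1 = 5
C(4) = 1 + C(3) + C(2) = 1 + 5 + 3 = 9
C(5) = 1 + C(4) + C(3) = 1 + 9 + 5 = 15
C(6) = 1 + C(5) + C(4) = 1 + 15 + 9 = 25
C(7) = 1 + C(6) + C(5) = 1 + 25 + 15 = 41
C(8) = 1 + C(7) + C(6) = 1 + 41 + 25 = 67
cnt = C(8) = 67

Final answer: 67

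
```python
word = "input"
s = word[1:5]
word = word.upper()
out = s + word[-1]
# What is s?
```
Trace:
  word='input'
  word='input', s='nput'
  word='INPUT', s='nput'
  word='INPUT', s='nput', out='nputT'

Final answer: 'nput'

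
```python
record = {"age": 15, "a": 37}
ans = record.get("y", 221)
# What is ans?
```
Trace:
  record={'age': 15, 'a': 37}
  record={'age': 15, 'a': 37}, ans=221

Final answer: 221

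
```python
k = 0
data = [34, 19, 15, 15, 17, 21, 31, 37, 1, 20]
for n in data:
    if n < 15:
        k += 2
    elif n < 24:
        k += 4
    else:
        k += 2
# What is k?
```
Trace:
  k=0
  k=2, n=34
  k=6, n=19
  k=10, n=15
  k=14, n=15
  k=18, n=17
  k=22, n=21
  k=24, n=31
  k=26, n=37
  k=28, n=1
  k=32, n=20

Final answer: 32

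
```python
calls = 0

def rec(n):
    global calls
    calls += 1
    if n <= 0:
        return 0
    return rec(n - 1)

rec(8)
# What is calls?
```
Call trace:
rec(n=8)
  rec(n=7)
    rec(n=6)
      rec(n=5)
        rec(n=4)
          rec(n=3)
            rec(n=2)
              rec(n=1)
                rec(n=0)
                -> return 0
              -> return 0
            -> return 0
          -> return 0
        -> return 0
      -> return 0
    -> return 0
  -> return 0
-> return 0

calls is incremented once per call. rec is entered once for each n = 8, 7, 6, 5, 4, 3, 2, 1, 0 (the n <= 0 call returns without recursing), i.e. 8 + 1 calls.
calls = 9

Final answer: 9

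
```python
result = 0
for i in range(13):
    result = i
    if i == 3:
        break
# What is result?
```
Trace:
  result=0
  result=0, i=0
  result=1, i=1
  result=2, i=2
  result=3, i=3

Final answer: 3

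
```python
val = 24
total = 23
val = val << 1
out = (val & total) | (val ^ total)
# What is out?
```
Trace:
  val=24
  val=24, total=23
  val=48, total=23
  val=48, total=23, out=55

Final answer: 55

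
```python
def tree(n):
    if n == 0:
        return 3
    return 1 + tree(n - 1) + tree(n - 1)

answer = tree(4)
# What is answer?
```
Call trace (a repeated sub-call is expanded the first time; later identical calls just restate its return value):
tree(n=4)
  tree(n=3)
    tree(n=2)
      tree(n=1)
        tree(n=0)
        -> return 3
        tree(n=0)
        -> return 3
      -> return 7
      tree(n=1) -> return 7  (same call as traced above)
    -> return 15
    tree(n=2) -> return 15  (same call as traced above)
  -> return 31
  tree(n=3) -> return 31  (same call as traced above)
-> return 63

Final answer: 63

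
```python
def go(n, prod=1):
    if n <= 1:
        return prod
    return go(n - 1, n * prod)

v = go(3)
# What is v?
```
Call trace:
go(n=3, prod=1)
  go(n=2, prod=3)
    go(n=1, prod=6)
    -> return 6
  -> return 6
-> return 6

Final answer: 6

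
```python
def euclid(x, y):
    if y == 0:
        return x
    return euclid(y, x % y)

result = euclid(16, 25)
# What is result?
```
Call trace:
euclid(x=16, y=25)
  euclid(x=25, y=16)
    euclid(x=16, y=9)
      euclid(x=9, y=7)
        euclid(x=7, y=2)
          euclid(x=2, y=1)
            euclid(x=1, y=0)
            -> return 1
          -> return 1
        -> return 1
      -> return 1
    -> return 1
  -> return 1
-> return 1

Final answer: 1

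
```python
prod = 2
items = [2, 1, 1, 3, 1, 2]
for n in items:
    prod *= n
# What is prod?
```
Trace:
  prod=2
  prod=4, n=2
  prod=4, n=1
  prod=4, n=1
  prod=12, n=3
  prod=12, n=1
  prod=24, n=2

Final answer: 24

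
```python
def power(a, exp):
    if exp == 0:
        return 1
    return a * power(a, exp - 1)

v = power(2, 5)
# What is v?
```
Call trace:
power(a=2, exp=5)
  power(a=2, exp=4)
    power(a=2, exp=3)
      power(a=2, exp=2)
        power(a=2, exp=1)
          power(a=2, exp=0)
          -> return 1
        -> return 2
      -> return 4
    -> return 8
  -> return 16
-> return 32

Final answer: 32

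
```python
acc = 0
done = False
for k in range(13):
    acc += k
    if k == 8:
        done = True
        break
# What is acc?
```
Trace:
  acc=0
  acc=0, done=False
  acc=0, done=False, k=0
  acc=1, done=False, k=1
  acc=3, done=False, k=2
  acc=6, done=False, k=3
  acc=10, done=False, k=4
  acc=15, done=False, k=5
  acc=21, done=False, k=6
  acc=28, done=False, k=7
  acc=36, done=True, k=8

Final answer: 36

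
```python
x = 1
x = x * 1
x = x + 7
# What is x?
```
Trace:
  x=1
  x=1
  x=8

Final answer: 8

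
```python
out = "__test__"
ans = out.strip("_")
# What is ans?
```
Trace:
  out='__test__'
  out='__test__', ans='test'

Final answer: 'test'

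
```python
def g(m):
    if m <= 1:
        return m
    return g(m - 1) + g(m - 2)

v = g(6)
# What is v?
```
Call trace (a repeated sub-call is expanded the first time; later identical calls just restate its return value):
g(m=6)
  g(m=5)
    g(m=4)
      g(m=3)
        g(m=2)
          g(m=1)
          -> return 1
          g(m=0)
          -> return 0
        -> return 1
        g(m=1)
        -> return 1
      -> return 2
      g(m=2) -> return 1  (same call as traced above)
    -> return 3
    g(m=3) -> return 2  (same call as traced above)
  -> return 5
  g(m=4) -> return 3  (same call as traced above)
-> return 8

Final answer: 8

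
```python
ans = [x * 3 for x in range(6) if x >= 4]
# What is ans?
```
Trace:
  x=0
  x=1
  x=2
  x=3
  x=4
  x=5
  ans=[12, 15]

Final answer: [12, 15]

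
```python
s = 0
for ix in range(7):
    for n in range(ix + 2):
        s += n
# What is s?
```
Trace:
  s=0
  s=0, ix=0, n=0
  s=1, ix=0, n=1
  s=1, ix=1, n=0
  s=2, ix=1, n=1
  s=4, ix=1, n=2
  s=4, ix=2, n=0
  s=5, ix=2, n=1
  s=7, ix=2, n=2
  s=10, ix=2, n=3
  s=10, ix=3, n=0
  s=11, ix=3, n=1
  s=13, ix=3, n=2
  s=16, ix=3, n=3
  s=20, ix=3, n=4
  s=20, ix=4, n=0
  s=21, ix=4, n=1
  s=23, ix=4, n=2
  s=26, ix=4, n=3
  s=30, ix=4, n=4
  s=35, ix=4, n=5
  s=35, ix=5, n=0
  s=36, ix=5, n=1
  s=38, ix=5, n=2
  s=41, ix=5, n=3
  s=45, ix=5, n=4
  s=50, ix=5, n=5
  s=56, ix=5, n=6
  s=56, ix=6, n=0
  s=57, ix=6, n=1
  s=59, ix=6, n=2
  s=62, ix=6, n=3
  s=66, ix=6, n=4
  s=71, ix=6, n=5
  s=77, ix=6, n=6
  s=84, ix=6, n=7

Final answer: 84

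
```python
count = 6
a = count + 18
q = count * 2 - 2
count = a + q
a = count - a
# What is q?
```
Trace:
  count=6
  count=6, a=24
  count=6, a=24, q=10
  count=34, a=24, q=10
  count=34, a=10, q=10

Final answer: 10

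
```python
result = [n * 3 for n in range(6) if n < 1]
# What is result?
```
Trace:
  n=0
  n=1
  n=2
  n=3
  n=4
  n=5
  result=[0]

Final answer: [0]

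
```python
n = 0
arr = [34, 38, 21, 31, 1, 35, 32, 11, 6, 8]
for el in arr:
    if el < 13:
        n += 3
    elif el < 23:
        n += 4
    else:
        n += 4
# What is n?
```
Trace:
  n=0
  n=4, el=34
  n=8, el=38
  n=12, el=21
  n=16, el=31
  n=19, el=1
  n=23, el=35
  n=27, el=32
  n=30, el=11
  n=33, el=6
  n=36, el=8

Final answer: 36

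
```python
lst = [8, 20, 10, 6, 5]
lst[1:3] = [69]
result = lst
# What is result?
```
Trace:
  lst=[8, 20, 10, 6, 5]
  lst=[8, 69, 6, 5]
  lst=[8, 69, 6, 5], result=[8, 69, 6, 5]

Final answer: [8, 69, 6, 5]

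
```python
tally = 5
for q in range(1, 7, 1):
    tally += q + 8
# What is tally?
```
Trace:
  tally=5
  tally=14, q=1
  tally=24, q=2
  tally=35, q=3
  tally=47, q=4
  tally=60, q=5
  tally=74, q=6

Final answer: 74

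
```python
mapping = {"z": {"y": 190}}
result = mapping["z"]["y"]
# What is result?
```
Trace:
  mapping={'z': {'y': 190}}
  mapping={'z': {'y': 190}}, result=190

Final answer: 190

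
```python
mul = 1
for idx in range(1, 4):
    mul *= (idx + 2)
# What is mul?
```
Trace:
  mul=1
  mul=3, idx=1
  mul=12, idx=2
  mul=60, idx=3

Final answer: 60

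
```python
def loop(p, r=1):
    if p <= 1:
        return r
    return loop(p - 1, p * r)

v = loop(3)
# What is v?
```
Call trace:
loop(p=3, r=1)
  loop(p=2, r=3)
    loop(p=1, r=6)
    -> return 6
  -> return 6
-> return 6

Final answer: 6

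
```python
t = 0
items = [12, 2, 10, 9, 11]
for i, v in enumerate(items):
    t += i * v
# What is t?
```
Trace:
  t=0
  t=0, i=0, v=12
  t=2, i=1, v=2
  t=22, i=2, v=10
  t=49, i=3, v=9
  t=93, i=4, v=11

Final answer: 93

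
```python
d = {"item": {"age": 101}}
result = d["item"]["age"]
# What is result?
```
Trace:
  d={'item': {'age': 101}}
  d={'item': {'age': 101}}, result=101

Final answer: 101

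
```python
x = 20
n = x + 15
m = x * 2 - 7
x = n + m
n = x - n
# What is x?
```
Trace:
  x=20
  x=20, n=35
  x=20, n=35, m=33
  x=68, n=35, m=33
  x=68, n=33, m=33

Final answer: 68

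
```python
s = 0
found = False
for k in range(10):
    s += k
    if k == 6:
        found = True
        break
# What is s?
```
Trace:
  s=0
  s=0, found=False
  s=0, found=False, k=0
  s=1, found=False, k=1
  s=3, found=False, k=2
  s=6, found=False, k=3
  s=10, found=False, k=4
  s=15, found=False, k=5
  s=21, found=True, k=6

Final answer: 21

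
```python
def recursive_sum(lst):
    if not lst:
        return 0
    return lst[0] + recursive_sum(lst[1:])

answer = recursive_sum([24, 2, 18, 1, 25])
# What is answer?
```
Call trace:
recursive_sum(lst=[24, 2, 18, 1, 25])
  recursive_sum(lst=[2, 18, 1, 25])
    recursive_sum(lst=[18, 1, 25])
      recursive_sum(lst=[1, 25])
        recursive_sum(lst=[25])
          recursive_sum(lst=[])
          -> return 0
        -> return 25
      -> return 26
    -> return 44
  -> return 46
-> return 70

Final answer: 70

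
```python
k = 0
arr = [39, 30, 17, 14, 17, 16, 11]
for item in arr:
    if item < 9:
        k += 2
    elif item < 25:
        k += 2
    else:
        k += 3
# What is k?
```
Trace:
  k=0
  k=3, item=39
  k=6, item=30
  k=8, item=17
  k=10, item=14
  k=12, item=17
  k=14, item=16
  k=16, item=11

Final answer: 16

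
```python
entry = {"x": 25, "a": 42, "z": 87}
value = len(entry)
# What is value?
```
Trace:
  entry={'x': 25, 'a': 42, 'z': 87}
  entry={'x': 25, 'a': 42, 'z': 87}, value=3

Final answer: 3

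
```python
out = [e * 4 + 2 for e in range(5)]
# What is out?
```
Trace:
  e=0
  e=1
  e=2
  e=3
  e=4
  out=[2, 6, 10, 14, 18]

Final answer: [2, 6, 10, 14, 18]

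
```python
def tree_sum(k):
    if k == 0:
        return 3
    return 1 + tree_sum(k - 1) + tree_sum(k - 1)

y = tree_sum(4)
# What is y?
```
Call trace (a repeated sub-call is expanded the first time; later identical calls just restate its return value):
tree_sum(k=4)
  tree_sum(k=3)
    tree_sum(k=2)
      tree_sum(k=1)
        tree_sum(k=0)
        -> return 3
        tree_sum(k=0)
        -> return 3
      -> return 7
      tree_sum(k=1) -> return 7  (same call as traced above)
    -> return 15
    tree_sum(k=2) -> return 15  (same call as traced above)
  -> return 31
  tree_sum(k=3) -> return 31  (same call as traced above)
-> return 63

Final answer: 63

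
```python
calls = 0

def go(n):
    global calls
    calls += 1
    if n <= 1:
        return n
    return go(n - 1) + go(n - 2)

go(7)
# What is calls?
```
Call trace (a repeated sub-call is expanded the first time; later identical calls just restate its return value):
go(n=7)
  go(n=6)
    go(n=5)
      go(n=4)
        go(n=3)
          go(n=2)
            go(n=1)
            -> return 1
            go(n=0)
            -> return 0
          -> return 1
          go(n=1)
          -> return 1
        -> return 2
        go(n=2) -> return 1  (same call as traced above)
      -> return 3
      go(n=3) -> return 2  (same call as traced above)
    -> return 5
    go(n=4) -> return 3  (same call as traced above)
  -> return 8
  go(n=5) -> return 5  (same call as traced above)
-> return 13

calls is incremented once per call, so count the calls in each subtree. Let C(n) = number of calls made by go(n).
C(0) = C(1) = 1 (base case, no recursion); C(n) = 1 + C(n - 1) + C(n - 2) otherwise.
C(2) = 1 + C(1) + C(0) = 1 + 1 + 1 = 3
C(3) = 1 + C(2) + C(1) = 1 + 3 + 1 = 5
C(4) = 1 + C(3) + C(2) = 1 + 5 + 3 = 9
C(5) = 1 + C(4) + C(3) = 1 + 9 + 5 = 15
C(6) = 1 + C(5) + C(4) = 1 + 15 + 9 = 25
C(7) = 1 + C(6) + C(5) = 1 + 25 + 15 = 41
calls = C(7) = 41

Final answer: 41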